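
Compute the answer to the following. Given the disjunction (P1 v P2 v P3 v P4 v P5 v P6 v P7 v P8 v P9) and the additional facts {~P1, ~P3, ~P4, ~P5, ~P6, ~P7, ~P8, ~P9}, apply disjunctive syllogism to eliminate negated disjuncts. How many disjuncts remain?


Original disjuncts (9): P1, P2, P3, P4, P5, P6, P7, P8, P9
Negated (eliminate): ~P1, ~P3, ~P4, ~P5, ~P6, ~P7, ~P8, ~P9
Remaining disjuncts: P2
Count = 9 - 8 = 1

1


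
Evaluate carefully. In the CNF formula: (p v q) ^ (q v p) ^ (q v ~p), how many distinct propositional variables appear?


Identify each variable that appears in the formula.
Variables found: p, q
Count = 2

2


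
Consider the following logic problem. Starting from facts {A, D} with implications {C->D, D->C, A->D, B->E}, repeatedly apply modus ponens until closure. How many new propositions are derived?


Initial facts: {A, D}
Apply modus ponens to closure:
  D and D->C  =>  C
Final known: {A, C, D}
New propositions: {C}
Count = 1

1


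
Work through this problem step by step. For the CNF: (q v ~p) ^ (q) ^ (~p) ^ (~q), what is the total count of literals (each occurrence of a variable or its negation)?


Counting literals in each clause:
Clause 1: 2 literal(s)
Clause 2: 1 literal(s)
Clause 3: 1 literal(s)
Clause 4: 1 literal(s)
Total = 5

5


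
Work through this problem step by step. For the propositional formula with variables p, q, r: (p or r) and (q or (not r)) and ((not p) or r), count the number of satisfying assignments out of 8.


Evaluate all 8 assignments for p, q, r:
p=0, q=0, r=0: 0
p=0, q=0, r=1: 0
p=0, q=1, r=0: 0
p=0, q=1, r=1: 1
p=1, q=0, r=0: 0
p=1, q=0, r=1: 0
p=1, q=1, r=0: 0
p=1, q=1, r=1: 1
Satisfying count = 2

2


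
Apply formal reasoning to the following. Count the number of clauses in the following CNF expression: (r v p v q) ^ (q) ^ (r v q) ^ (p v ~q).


A CNF formula is a conjunction of clauses.
Clauses are separated by ^.
Counting the conjuncts: 4 clauses.

4


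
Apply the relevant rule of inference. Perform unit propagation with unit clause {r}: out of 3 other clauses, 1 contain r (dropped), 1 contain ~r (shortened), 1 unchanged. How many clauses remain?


Satisfied (removed): 1
Shortened (remain): 1
Unchanged (remain): 1
Remaining = 1 + 1 = 2

2


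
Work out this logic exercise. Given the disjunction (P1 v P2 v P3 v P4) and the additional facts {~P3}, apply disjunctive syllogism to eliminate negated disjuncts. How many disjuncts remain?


Original disjuncts (4): P1, P2, P3, P4
Negated (eliminate): ~P3
Remaining disjuncts: P1, P2, P4
Count = 4 - 1 = 3

3


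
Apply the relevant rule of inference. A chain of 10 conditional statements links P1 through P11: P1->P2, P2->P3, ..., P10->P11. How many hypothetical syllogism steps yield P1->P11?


With 10 implications in a chain connecting 11 propositions:
P1->P2, P2->P3, ..., P10->P11
Steps needed = (number of implications) - 1 = 10 - 1 = 9

9


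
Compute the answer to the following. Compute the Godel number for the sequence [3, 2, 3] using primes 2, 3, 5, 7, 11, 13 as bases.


Encode each element as an exponent of the corresponding prime:
  2^3 = 8
  3^2 = 9
  5^3 = 125
Product = 8 * 9 * 125 = 9000

9000


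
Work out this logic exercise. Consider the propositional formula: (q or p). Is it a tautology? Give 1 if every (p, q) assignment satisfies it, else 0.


Check all 4 assignments:
p=0, q=0: 0
p=0, q=1: 1
p=1, q=0: 1
p=1, q=1: 1
Satisfying count = 3/4.
Tautology iff count = 4: no.

0


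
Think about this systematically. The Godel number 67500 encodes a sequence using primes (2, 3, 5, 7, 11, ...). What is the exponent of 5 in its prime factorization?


Factorize 67500 by dividing by 5 repeatedly.
Division steps: 5 divides 67500 exactly 4 time(s).
Exponent of 5 = 4

4


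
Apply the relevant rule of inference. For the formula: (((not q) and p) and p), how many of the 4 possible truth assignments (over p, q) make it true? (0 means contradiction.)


Check all 4 assignments:
p=0, q=0: 0
p=0, q=1: 0
p=1, q=0: 1
p=1, q=1: 0
Count of True = 1

1


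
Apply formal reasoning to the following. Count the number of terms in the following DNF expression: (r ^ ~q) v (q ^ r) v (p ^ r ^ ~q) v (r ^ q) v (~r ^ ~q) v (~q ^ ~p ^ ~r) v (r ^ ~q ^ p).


A DNF formula is a disjunction of terms (conjunctions).
Terms are separated by v.
Counting the disjuncts: 7 terms.

7


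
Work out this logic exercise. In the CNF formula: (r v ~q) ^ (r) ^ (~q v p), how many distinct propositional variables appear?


Identify each variable that appears in the formula.
Variables found: p, q, r
Count = 3

3


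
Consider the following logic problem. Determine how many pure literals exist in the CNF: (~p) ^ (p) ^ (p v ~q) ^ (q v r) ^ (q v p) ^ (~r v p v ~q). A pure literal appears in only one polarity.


Check each variable for pure literal status:
p: mixed (not pure)
q: mixed (not pure)
r: mixed (not pure)
Pure literal count = 0

0


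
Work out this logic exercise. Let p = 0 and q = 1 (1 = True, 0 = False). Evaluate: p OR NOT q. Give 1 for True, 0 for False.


p = 0, q = 1
Operation: p OR NOT q
Evaluate: 0 OR NOT 1 = 0

0


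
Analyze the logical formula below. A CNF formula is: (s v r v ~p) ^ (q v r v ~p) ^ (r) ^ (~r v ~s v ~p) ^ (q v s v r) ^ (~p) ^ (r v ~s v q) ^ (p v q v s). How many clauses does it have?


A CNF formula is a conjunction of clauses.
Clauses are separated by ^.
Counting the conjuncts: 8 clauses.

8


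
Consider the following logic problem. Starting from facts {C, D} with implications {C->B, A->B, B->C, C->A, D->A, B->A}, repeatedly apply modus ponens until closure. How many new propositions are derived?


Initial facts: {C, D}
Apply modus ponens to closure:
  C and C->B  =>  B
  C and C->A  =>  A
Final known: {A, B, C, D}
New propositions: {A, B}
Count = 2

2


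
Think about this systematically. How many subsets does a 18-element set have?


The power set of a set with n elements has 2^n elements.
|P(S)| = 2^18 = 262144

262144


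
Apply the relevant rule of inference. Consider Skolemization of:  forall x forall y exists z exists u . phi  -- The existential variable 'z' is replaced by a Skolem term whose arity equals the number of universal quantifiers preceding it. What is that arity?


Quantifier prefix: forall x forall y exists z exists u
'z' is existentially quantified at position 3.
Universal variables preceding it: x, y
Skolem function arity = 2

2


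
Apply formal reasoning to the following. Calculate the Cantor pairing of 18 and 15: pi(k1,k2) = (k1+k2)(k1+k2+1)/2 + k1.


k1 + k2 = 33
(k1+k2)(k1+k2+1)/2 = 33 * 34 / 2 = 561
pi = 561 + 18 = 579

579


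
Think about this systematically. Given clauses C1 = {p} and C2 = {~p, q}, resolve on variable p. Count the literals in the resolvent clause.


Remove p from C1 and ~p from C2.
C1 remainder: {}
C2 remainder: {q}
Union (resolvent): {q}
Resolvent has 1 literal(s).

1


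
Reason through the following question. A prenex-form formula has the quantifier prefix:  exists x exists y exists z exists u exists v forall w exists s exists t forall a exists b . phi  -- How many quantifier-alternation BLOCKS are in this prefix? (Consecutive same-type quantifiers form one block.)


Quantifier-type sequence: E E E E E A E E A E  (A=forall, E=exists)
Group into maximal same-type runs:
  Ex5 | Ax1 | Ex2 | Ax1 | Ex1
Number of blocks = 5

5


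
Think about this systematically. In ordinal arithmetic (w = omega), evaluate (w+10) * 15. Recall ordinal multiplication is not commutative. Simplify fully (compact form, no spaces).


Compute (w+10) * 15.
Ordinal * is associative and left-distributive over +, but NOT commutative; for finite n>1, n*w = w but w*n stays w*n.
(w+10) * 15 = (w+10) repeated 15 times. Each intermediate +10 is absorbed by the following w; only the last survives: w*15+10.
Result = w*15+10

w*15+10


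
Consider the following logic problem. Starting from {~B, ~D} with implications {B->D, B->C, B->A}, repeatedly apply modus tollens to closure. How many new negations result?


Initial negated facts: {~B, ~D}
Apply modus tollens to closure:
  (no implication fires)
Final negated: {~B, ~D}
New negations: {(none)}
Count = 0

0


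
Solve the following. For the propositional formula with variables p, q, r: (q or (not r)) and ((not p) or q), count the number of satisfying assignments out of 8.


Evaluate all 8 assignments for p, q, r:
p=0, q=0, r=0: 1
p=0, q=0, r=1: 0
p=0, q=1, r=0: 1
p=0, q=1, r=1: 1
p=1, q=0, r=0: 0
p=1, q=0, r=1: 0
p=1, q=1, r=0: 1
p=1, q=1, r=1: 1
Satisfying count = 5

5


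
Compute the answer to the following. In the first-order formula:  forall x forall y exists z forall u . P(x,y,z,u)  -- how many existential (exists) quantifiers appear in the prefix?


Quantifier prefix: forall x forall y exists z forall u
Mark each quantifier type:
  U U E U
Universal count = 3, Existential count = 1
Asked for existential (exists) quantifiers: 1

1


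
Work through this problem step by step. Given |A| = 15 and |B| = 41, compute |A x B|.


The Cartesian product A x B contains all ordered pairs (a, b).
|A x B| = |A| * |B| = 15 * 41 = 615

615


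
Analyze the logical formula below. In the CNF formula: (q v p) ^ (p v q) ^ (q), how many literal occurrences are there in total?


Counting literals in each clause:
Clause 1: 2 literal(s)
Clause 2: 2 literal(s)
Clause 3: 1 literal(s)
Total = 5

5


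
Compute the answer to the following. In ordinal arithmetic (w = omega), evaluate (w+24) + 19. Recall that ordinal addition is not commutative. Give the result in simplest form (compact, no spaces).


Compute (w+24) + 19.
Ordinal + is associative but NOT commutative; for finite n>0, n + w = w but w + n stays w+n.
By associativity: (w+24) + 19 = w + (24+19) = w+43.
Result = w+43

w+43


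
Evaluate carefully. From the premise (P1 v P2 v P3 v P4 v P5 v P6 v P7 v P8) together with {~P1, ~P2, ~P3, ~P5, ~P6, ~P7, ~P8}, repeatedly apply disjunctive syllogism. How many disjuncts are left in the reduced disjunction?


Original disjuncts (8): P1, P2, P3, P4, P5, P6, P7, P8
Negated (eliminate): ~P1, ~P2, ~P3, ~P5, ~P6, ~P7, ~P8
Remaining disjuncts: P4
Count = 8 - 7 = 1

1


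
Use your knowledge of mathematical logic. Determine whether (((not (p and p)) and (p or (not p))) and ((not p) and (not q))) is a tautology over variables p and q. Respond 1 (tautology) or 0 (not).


Check all 4 assignments:
p=0, q=0: 1
p=0, q=1: 0
p=1, q=0: 0
p=1, q=1: 0
Satisfying count = 1/4.
Tautology iff count = 4: no.

0


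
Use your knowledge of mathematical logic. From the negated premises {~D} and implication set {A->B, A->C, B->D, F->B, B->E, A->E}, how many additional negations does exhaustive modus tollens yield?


Initial negated facts: {~D}
Apply modus tollens to closure:
  ~D and B->D  =>  ~B
  ~B and F->B  =>  ~F
  ~B and A->B  =>  ~A
Final negated: {~A, ~B, ~D, ~F}
New negations: {~A, ~B, ~F}
Count = 3

3


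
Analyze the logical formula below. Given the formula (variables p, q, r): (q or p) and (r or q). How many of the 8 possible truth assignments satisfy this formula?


Evaluate all 8 assignments for p, q, r:
p=0, q=0, r=0: 0
p=0, q=0, r=1: 0
p=0, q=1, r=0: 1
p=0, q=1, r=1: 1
p=1, q=0, r=0: 0
p=1, q=0, r=1: 1
p=1, q=1, r=0: 1
p=1, q=1, r=1: 1
Satisfying count = 5

5


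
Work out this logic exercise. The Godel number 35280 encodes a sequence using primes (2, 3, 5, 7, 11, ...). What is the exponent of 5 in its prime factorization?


Factorize 35280 by dividing by 5 repeatedly.
Division steps: 5 divides 35280 exactly 1 time(s).
Exponent of 5 = 1

1


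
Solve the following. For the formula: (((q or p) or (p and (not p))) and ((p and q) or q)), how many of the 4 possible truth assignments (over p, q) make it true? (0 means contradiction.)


Check all 4 assignments:
p=0, q=0: 0
p=0, q=1: 1
p=1, q=0: 0
p=1, q=1: 1
Count of True = 2

2


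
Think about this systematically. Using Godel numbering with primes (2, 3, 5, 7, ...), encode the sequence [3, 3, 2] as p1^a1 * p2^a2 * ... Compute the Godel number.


Encode each element as an exponent of the corresponding prime:
  2^3 = 8
  3^3 = 27
  5^2 = 25
Product = 8 * 27 * 25 = 5400

5400


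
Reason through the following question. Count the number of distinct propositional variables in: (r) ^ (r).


Identify each variable that appears in the formula.
Variables found: r
Count = 1

1


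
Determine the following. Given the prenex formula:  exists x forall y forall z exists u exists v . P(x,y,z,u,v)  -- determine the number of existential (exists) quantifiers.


Quantifier prefix: exists x forall y forall z exists u exists v
Mark each quantifier type:
  E U U E E
Universal count = 2, Existential count = 3
Asked for existential (exists) quantifiers: 3

3


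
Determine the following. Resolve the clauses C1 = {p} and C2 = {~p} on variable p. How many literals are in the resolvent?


Remove p from C1 and ~p from C2.
C1 remainder: {}
C2 remainder: {}
Union (resolvent): {} (empty clause)
Resolvent has 0 literal(s).

0


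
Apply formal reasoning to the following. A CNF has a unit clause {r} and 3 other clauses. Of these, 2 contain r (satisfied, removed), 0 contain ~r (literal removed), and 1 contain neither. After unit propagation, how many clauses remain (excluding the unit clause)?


Satisfied (removed): 2
Shortened (remain): 0
Unchanged (remain): 1
Remaining = 0 + 1 = 1

1


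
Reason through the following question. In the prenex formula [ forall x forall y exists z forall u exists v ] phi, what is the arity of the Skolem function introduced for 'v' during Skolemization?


Quantifier prefix: forall x forall y exists z forall u exists v
'v' is existentially quantified at position 5.
Universal variables preceding it: x, y, u
Skolem function arity = 3

3


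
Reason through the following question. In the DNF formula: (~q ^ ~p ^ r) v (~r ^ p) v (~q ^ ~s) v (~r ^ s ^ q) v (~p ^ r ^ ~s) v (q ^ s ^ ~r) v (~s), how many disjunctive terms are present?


A DNF formula is a disjunction of terms (conjunctions).
Terms are separated by v.
Counting the disjuncts: 7 terms.

7


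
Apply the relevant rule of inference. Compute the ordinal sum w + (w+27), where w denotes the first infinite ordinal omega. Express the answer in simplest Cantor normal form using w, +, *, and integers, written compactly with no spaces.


Compute w + (w+27).
Ordinal + is associative but NOT commutative; for finite n>0, n + w = w but w + n stays w+n.
w + (w+27) = (w+w) + 27 = w*2+27.
Result = w*2+27

w*2+27


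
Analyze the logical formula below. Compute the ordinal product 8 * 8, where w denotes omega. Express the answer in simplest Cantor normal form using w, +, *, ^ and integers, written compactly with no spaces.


Compute 8 * 8.
Ordinal * is associative and left-distributive over +, but NOT commutative; for finite n>1, n*w = w but w*n stays w*n.
Both finite; ordinal * agrees with natural *: 8 * 8 = 64.
Result = 64

64


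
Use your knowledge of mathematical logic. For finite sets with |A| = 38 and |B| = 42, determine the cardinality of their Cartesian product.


The Cartesian product A x B contains all ordered pairs (a, b).
|A x B| = |A| * |B| = 38 * 42 = 1596

1596


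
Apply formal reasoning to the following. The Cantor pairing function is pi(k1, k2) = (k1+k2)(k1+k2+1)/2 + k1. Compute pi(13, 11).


k1 + k2 = 24
(k1+k2)(k1+k2+1)/2 = 24 * 25 / 2 = 300
pi = 300 + 13 = 313

313


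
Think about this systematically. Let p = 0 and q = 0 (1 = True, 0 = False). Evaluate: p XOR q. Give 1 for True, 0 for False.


p = 0, q = 0
Operation: p XOR q
Evaluate: 0 XOR 0 = 0

0


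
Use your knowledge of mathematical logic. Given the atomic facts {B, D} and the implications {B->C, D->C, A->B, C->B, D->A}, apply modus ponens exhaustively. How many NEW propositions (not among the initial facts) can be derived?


Initial facts: {B, D}
Apply modus ponens to closure:
  B and B->C  =>  C
  D and D->A  =>  A
Final known: {A, B, C, D}
New propositions: {A, C}
Count = 2

2


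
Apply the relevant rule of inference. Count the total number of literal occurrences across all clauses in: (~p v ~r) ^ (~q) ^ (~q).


Counting literals in each clause:
Clause 1: 2 literal(s)
Clause 2: 1 literal(s)
Clause 3: 1 literal(s)
Total = 4

4


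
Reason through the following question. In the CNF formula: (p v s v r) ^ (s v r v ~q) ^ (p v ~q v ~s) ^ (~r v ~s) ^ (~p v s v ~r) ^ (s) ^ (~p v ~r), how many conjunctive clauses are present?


A CNF formula is a conjunction of clauses.
Clauses are separated by ^.
Counting the conjuncts: 7 clauses.

7


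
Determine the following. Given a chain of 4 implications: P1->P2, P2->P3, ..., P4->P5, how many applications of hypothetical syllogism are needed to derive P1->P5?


With 4 implications in a chain connecting 5 propositions:
P1->P2, P2->P3, ..., P4->P5
Steps needed = (number of implications) - 1 = 4 - 1 = 3

3


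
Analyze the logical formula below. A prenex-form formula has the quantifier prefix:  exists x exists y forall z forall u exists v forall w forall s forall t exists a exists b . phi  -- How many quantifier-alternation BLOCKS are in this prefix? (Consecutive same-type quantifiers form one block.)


Quantifier-type sequence: E E A A E A A A E E  (A=forall, E=exists)
Group into maximal same-type runs:
  Ex2 | Ax2 | Ex1 | Ax3 | Ex2
Number of blocks = 5

5


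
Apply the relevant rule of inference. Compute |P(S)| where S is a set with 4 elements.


The power set of a set with n elements has 2^n elements.
|P(S)| = 2^4 = 16

16


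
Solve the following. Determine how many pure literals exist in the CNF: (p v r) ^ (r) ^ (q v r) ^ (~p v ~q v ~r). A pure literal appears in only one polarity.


Check each variable for pure literal status:
p: mixed (not pure)
q: mixed (not pure)
r: mixed (not pure)
Pure literal count = 0

0


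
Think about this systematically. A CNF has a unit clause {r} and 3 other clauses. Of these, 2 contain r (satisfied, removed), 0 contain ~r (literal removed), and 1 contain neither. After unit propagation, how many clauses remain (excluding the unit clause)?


Satisfied (removed): 2
Shortened (remain): 0
Unchanged (remain): 1
Remaining = 0 + 1 = 1

1


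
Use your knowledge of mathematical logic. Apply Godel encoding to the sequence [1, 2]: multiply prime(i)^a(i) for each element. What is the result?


Encode each element as an exponent of the corresponding prime:
  2^1 = 2
  3^2 = 9
Product = 2 * 9 = 18

18


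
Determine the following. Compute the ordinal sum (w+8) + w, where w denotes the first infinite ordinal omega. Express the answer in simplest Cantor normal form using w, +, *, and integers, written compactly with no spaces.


Compute (w+8) + w.
Ordinal + is associative but NOT commutative; for finite n>0, n + w = w but w + n stays w+n.
(w+8) + w = w + (8+w) = w + w = w*2 (the finite tail 8 is absorbed by the right w).
Result = w*2

w*2


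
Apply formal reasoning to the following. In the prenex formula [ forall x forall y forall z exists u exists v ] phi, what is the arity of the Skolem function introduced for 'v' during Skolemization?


Quantifier prefix: forall x forall y forall z exists u exists v
'v' is existentially quantified at position 5.
Universal variables preceding it: x, y, z
Skolem function arity = 3

3


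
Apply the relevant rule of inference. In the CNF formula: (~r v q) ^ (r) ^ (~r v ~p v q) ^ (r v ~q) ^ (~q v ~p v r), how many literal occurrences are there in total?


Counting literals in each clause:
Clause 1: 2 literal(s)
Clause 2: 1 literal(s)
Clause 3: 3 literal(s)
Clause 4: 2 literal(s)
Clause 5: 3 literal(s)
Total = 11

11


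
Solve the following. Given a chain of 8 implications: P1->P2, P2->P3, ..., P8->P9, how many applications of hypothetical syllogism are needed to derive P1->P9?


With 8 implications in a chain connecting 9 propositions:
P1->P2, P2->P3, ..., P8->P9
Steps needed = (number of implications) - 1 = 8 - 1 = 7

7


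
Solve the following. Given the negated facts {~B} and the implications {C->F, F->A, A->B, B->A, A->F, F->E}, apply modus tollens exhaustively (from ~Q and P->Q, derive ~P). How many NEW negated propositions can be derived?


Initial negated facts: {~B}
Apply modus tollens to closure:
  ~B and A->B  =>  ~A
  ~A and F->A  =>  ~F
  ~F and C->F  =>  ~C
Final negated: {~A, ~B, ~C, ~F}
New negations: {~A, ~C, ~F}
Count = 3

3


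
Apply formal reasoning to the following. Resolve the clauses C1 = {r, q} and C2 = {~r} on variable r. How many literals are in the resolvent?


Remove r from C1 and ~r from C2.
C1 remainder: {q}
C2 remainder: {}
Union (resolvent): {q}
Resolvent has 1 literal(s).

1


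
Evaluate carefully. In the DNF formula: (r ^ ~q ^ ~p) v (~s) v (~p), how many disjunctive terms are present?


A DNF formula is a disjunction of terms (conjunctions).
Terms are separated by v.
Counting the disjuncts: 3 terms.

3


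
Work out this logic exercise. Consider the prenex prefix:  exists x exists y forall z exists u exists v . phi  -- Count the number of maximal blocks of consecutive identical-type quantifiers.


Quantifier-type sequence: E E A E E  (A=forall, E=exists)
Group into maximal same-type runs:
  Ex2 | Ax1 | Ex2
Number of blocks = 3

3


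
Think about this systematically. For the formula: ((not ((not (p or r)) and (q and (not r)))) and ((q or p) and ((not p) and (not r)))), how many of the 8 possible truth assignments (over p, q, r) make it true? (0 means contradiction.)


Check all 8 assignments:
p=0, q=0, r=0: 0
p=0, q=0, r=1: 0
p=0, q=1, r=0: 0
p=0, q=1, r=1: 0
p=1, q=0, r=0: 0
p=1, q=0, r=1: 0
p=1, q=1, r=0: 0
p=1, q=1, r=1: 0
Count of True = 0

0


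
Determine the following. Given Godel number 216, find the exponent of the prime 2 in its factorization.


Factorize 216 by dividing by 2 repeatedly.
Division steps: 2 divides 216 exactly 3 time(s).
Exponent of 2 = 3

3


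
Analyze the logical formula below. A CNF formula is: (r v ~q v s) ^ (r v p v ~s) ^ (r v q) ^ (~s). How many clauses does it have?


A CNF formula is a conjunction of clauses.
Clauses are separated by ^.
Counting the conjuncts: 4 clauses.

4


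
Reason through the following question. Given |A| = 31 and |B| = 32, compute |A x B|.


The Cartesian product A x B contains all ordered pairs (a, b).
|A x B| = |A| * |B| = 31 * 32 = 992

992


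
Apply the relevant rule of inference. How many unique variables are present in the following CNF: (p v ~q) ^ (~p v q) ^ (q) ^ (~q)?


Identify each variable that appears in the formula.
Variables found: p, q
Count = 2

2


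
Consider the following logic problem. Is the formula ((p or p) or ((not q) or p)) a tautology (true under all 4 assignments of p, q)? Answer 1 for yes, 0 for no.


Check all 4 assignments:
p=0, q=0: 1
p=0, q=1: 0
p=1, q=0: 1
p=1, q=1: 1
Satisfying count = 3/4.
Tautology iff count = 4: no.

0


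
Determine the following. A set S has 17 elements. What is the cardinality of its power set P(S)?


The power set of a set with n elements has 2^n elements.
|P(S)| = 2^17 = 131072

131072


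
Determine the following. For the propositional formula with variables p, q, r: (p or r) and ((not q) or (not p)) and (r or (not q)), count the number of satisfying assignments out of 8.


Evaluate all 8 assignments for p, q, r:
p=0, q=0, r=0: 0
p=0, q=0, r=1: 1
p=0, q=1, r=0: 0
p=0, q=1, r=1: 1
p=1, q=0, r=0: 1
p=1, q=0, r=1: 1
p=1, q=1, r=0: 0
p=1, q=1, r=1: 0
Satisfying count = 4

4


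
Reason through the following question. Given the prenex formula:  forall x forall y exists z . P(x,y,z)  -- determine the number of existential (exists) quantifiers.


Quantifier prefix: forall x forall y exists z
Mark each quantifier type:
  U U E
Universal count = 2, Existential count = 1
Asked for existential (exists) quantifiers: 1

1


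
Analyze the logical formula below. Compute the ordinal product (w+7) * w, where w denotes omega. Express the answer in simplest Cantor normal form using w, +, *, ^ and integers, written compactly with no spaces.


Compute (w+7) * w.
Ordinal * is associative and left-distributive over +, but NOT commutative; for finite n>1, n*w = w but w*n stays w*n.
(w+7) * w = sup{(w+7)*k : k<w} = sup{w*k+7} = w^2 (the +7 tail is absorbed in the limit).
Result = w^2

w^2


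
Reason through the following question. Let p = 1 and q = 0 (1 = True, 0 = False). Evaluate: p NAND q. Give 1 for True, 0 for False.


p = 1, q = 0
Operation: p NAND q
Evaluate: 1 NAND 0 = 1

1


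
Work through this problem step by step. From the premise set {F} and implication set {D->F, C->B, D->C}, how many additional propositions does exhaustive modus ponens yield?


Initial facts: {F}
Apply modus ponens to closure:
  (no implication fires)
Final known: {F}
New propositions: {(none)}
Count = 0

0


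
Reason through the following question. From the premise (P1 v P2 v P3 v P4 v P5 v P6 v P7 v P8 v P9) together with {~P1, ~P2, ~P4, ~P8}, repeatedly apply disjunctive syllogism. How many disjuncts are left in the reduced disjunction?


Original disjuncts (9): P1, P2, P3, P4, P5, P6, P7, P8, P9
Negated (eliminate): ~P1, ~P2, ~P4, ~P8
Remaining disjuncts: P3, P5, P6, P7, P9
Count = 9 - 4 = 5

5


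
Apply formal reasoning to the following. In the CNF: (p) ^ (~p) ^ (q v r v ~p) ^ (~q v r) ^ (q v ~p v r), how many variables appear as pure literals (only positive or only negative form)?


Check each variable for pure literal status:
p: mixed (not pure)
q: mixed (not pure)
r: pure positive
Pure literal count = 1

1


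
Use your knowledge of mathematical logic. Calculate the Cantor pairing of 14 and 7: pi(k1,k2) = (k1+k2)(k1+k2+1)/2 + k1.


k1 + k2 = 21
(k1+k2)(k1+k2+1)/2 = 21 * 22 / 2 = 231
pi = 231 + 14 = 245

245


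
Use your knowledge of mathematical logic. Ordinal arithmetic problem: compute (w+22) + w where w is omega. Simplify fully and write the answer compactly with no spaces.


Compute (w+22) + w.
Ordinal + is associative but NOT commutative; for finite n>0, n + w = w but w + n stays w+n.
(w+22) + w = w + (22+w) = w + w = w*2 (the finite tail 22 is absorbed by the right w).
Result = w*2

w*2


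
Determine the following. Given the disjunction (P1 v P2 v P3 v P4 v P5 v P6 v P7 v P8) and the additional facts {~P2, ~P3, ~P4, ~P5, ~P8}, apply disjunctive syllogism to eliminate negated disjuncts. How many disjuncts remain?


Original disjuncts (8): P1, P2, P3, P4, P5, P6, P7, P8
Negated (eliminate): ~P2, ~P3, ~P4, ~P5, ~P8
Remaining disjuncts: P1, P6, P7
Count = 8 - 5 = 3

3


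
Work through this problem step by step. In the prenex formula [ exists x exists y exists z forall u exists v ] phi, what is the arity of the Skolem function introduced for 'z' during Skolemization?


Quantifier prefix: exists x exists y exists z forall u exists v
'z' is existentially quantified at position 3.
No universal quantifiers precede it.
Skolem function arity = 0 (a Skolem constant)

0


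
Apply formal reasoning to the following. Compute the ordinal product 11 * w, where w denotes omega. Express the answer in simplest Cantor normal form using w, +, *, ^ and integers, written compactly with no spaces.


Compute 11 * w.
Ordinal * is associative and left-distributive over +, but NOT commutative; for finite n>1, n*w = w but w*n stays w*n.
For finite n>0, n * w = sup{n*k : k<w} = w. So 11 * w = w.
Result = w

w


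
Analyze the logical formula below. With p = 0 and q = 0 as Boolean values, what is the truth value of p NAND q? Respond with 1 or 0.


p = 0, q = 0
Operation: p NAND q
Evaluate: 0 NAND 0 = 1

1


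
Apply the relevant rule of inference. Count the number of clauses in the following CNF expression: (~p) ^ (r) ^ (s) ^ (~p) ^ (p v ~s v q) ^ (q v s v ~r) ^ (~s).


A CNF formula is a conjunction of clauses.
Clauses are separated by ^.
Counting the conjuncts: 7 clauses.

7


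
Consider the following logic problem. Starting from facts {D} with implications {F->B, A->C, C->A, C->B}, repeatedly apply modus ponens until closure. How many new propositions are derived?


Initial facts: {D}
Apply modus ponens to closure:
  (no implication fires)
Final known: {D}
New propositions: {(none)}
Count = 0

0


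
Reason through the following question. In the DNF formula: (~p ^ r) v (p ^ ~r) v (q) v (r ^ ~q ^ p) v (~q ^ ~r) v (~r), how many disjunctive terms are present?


A DNF formula is a disjunction of terms (conjunctions).
Terms are separated by v.
Counting the disjuncts: 6 terms.

6


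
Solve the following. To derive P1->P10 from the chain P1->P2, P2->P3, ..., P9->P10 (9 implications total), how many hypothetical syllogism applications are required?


With 9 implications in a chain connecting 10 propositions:
P1->P2, P2->P3, ..., P9->P10
Steps needed = (number of implications) - 1 = 9 - 1 = 8

8


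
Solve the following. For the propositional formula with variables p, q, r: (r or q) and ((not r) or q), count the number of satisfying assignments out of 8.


Evaluate all 8 assignments for p, q, r:
p=0, q=0, r=0: 0
p=0, q=0, r=1: 0
p=0, q=1, r=0: 1
p=0, q=1, r=1: 1
p=1, q=0, r=0: 0
p=1, q=0, r=1: 0
p=1, q=1, r=0: 1
p=1, q=1, r=1: 1
Satisfying count = 4

4


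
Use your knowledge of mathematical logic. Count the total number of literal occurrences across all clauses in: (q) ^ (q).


Counting literals in each clause:
Clause 1: 1 literal(s)
Clause 2: 1 literal(s)
Total = 2

2


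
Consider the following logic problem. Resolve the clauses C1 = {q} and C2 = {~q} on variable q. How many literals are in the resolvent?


Remove q from C1 and ~q from C2.
C1 remainder: {}
C2 remainder: {}
Union (resolvent): {} (empty clause)
Resolvent has 0 literal(s).

0


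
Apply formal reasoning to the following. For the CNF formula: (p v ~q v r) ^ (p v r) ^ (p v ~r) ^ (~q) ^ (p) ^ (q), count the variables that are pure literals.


Check each variable for pure literal status:
p: pure positive
q: mixed (not pure)
r: mixed (not pure)
Pure literal count = 1

1


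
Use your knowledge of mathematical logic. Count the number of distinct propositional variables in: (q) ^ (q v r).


Identify each variable that appears in the formula.
Variables found: q, r
Count = 2

2


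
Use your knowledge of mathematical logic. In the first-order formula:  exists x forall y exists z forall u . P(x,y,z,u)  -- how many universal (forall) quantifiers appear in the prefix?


Quantifier prefix: exists x forall y exists z forall u
Mark each quantifier type:
  E U E U
Universal count = 2, Existential count = 2
Asked for universal (forall) quantifiers: 2

2


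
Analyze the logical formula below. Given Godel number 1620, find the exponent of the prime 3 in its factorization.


Factorize 1620 by dividing by 3 repeatedly.
Division steps: 3 divides 1620 exactly 4 time(s).
Exponent of 3 = 4

4


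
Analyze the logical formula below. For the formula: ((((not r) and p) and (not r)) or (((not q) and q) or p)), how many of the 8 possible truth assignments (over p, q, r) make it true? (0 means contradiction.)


Check all 8 assignments:
p=0, q=0, r=0: 0
p=0, q=0, r=1: 0
p=0, q=1, r=0: 0
p=0, q=1, r=1: 0
p=1, q=0, r=0: 1
p=1, q=0, r=1: 1
p=1, q=1, r=0: 1
p=1, q=1, r=1: 1
Count of True = 4

4


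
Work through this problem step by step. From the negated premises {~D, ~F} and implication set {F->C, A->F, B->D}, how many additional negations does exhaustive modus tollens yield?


Initial negated facts: {~D, ~F}
Apply modus tollens to closure:
  ~F and A->F  =>  ~A
  ~D and B->D  =>  ~B
Final negated: {~A, ~B, ~D, ~F}
New negations: {~A, ~B}
Count = 2

2


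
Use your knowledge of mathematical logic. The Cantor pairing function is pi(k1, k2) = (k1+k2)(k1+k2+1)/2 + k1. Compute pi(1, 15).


k1 + k2 = 16
(k1+k2)(k1+k2+1)/2 = 16 * 17 / 2 = 136
pi = 136 + 1 = 137

137


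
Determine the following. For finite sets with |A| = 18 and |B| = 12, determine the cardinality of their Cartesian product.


The Cartesian product A x B contains all ordered pairs (a, b).
|A x B| = |A| * |B| = 18 * 12 = 216

216


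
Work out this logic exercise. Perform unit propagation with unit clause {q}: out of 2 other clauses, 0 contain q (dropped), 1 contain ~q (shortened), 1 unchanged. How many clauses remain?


Satisfied (removed): 0
Shortened (remain): 1
Unchanged (remain): 1
Remaining = 1 + 1 = 2

2


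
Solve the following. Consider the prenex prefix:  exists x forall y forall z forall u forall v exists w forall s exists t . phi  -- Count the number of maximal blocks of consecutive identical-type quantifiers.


Quantifier-type sequence: E A A A A E A E  (A=forall, E=exists)
Group into maximal same-type runs:
  Ex1 | Ax4 | Ex1 | Ax1 | Ex1
Number of blocks = 5

5


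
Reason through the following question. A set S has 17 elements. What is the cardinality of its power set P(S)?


The power set of a set with n elements has 2^n elements.
|P(S)| = 2^17 = 131072

131072


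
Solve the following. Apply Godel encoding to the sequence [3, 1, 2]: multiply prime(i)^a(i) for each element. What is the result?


Encode each element as an exponent of the corresponding prime:
  2^3 = 8
  3^1 = 3
  5^2 = 25
Product = 8 * 3 * 25 = 600

600


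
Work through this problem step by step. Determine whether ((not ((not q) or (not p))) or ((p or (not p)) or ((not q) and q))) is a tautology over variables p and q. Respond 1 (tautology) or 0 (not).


Check all 4 assignments:
p=0, q=0: 1
p=0, q=1: 1
p=1, q=0: 1
p=1, q=1: 1
Satisfying count = 4/4.
Tautology iff count = 4: yes.

1


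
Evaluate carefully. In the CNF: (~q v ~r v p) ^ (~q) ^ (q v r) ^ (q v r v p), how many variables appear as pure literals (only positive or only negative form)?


Check each variable for pure literal status:
p: pure positive
q: mixed (not pure)
r: mixed (not pure)
Pure literal count = 1

1


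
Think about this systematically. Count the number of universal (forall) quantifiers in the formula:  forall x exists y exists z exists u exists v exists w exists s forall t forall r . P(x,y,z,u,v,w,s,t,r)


Quantifier prefix: forall x exists y exists z exists u exists v exists w exists s forall t forall r
Mark each quantifier type:
  U E E E E E E U U
Universal count = 3, Existential count = 6
Asked for universal (forall) quantifiers: 3

3


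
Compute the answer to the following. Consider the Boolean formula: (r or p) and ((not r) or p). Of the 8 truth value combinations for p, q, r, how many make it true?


Evaluate all 8 assignments for p, q, r:
p=0, q=0, r=0: 0
p=0, q=0, r=1: 0
p=0, q=1, r=0: 0
p=0, q=1, r=1: 0
p=1, q=0, r=0: 1
p=1, q=0, r=1: 1
p=1, q=1, r=0: 1
p=1, q=1, r=1: 1
Satisfying count = 4

4


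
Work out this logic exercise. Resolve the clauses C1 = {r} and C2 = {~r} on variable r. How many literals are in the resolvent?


Remove r from C1 and ~r from C2.
C1 remainder: {}
C2 remainder: {}
Union (resolvent): {} (empty clause)
Resolvent has 0 literal(s).

0


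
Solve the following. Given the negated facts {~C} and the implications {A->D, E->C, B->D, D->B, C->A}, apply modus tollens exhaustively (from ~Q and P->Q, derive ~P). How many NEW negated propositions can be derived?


Initial negated facts: {~C}
Apply modus tollens to closure:
  ~C and E->C  =>  ~E
Final negated: {~C, ~E}
New negations: {~E}
Count = 1

1


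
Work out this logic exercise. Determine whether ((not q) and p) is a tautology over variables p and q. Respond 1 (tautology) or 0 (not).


Check all 4 assignments:
p=0, q=0: 0
p=0, q=1: 0
p=1, q=0: 1
p=1, q=1: 0
Satisfying count = 1/4.
Tautology iff count = 4: no.

0


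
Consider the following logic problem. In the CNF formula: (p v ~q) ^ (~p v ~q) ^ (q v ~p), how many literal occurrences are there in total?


Counting literals in each clause:
Clause 1: 2 literal(s)
Clause 2: 2 literal(s)
Clause 3: 2 literal(s)
Total = 6

6


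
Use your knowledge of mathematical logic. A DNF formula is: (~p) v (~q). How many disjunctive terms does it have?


A DNF formula is a disjunction of terms (conjunctions).
Terms are separated by v.
Counting the disjuncts: 2 terms.

2


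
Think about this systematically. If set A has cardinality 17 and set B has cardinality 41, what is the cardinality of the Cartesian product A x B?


The Cartesian product A x B contains all ordered pairs (a, b).
|A x B| = |A| * |B| = 17 * 41 = 697

697


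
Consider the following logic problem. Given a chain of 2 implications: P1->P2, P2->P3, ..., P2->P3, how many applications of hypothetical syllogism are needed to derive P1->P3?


With 2 implications in a chain connecting 3 propositions:
P1->P2, P2->P3, ..., P2->P3
Steps needed = (number of implications) - 1 = 2 - 1 = 1

1


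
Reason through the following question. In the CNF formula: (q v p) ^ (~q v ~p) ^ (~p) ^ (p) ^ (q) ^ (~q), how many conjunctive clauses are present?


A CNF formula is a conjunction of clauses.
Clauses are separated by ^.
Counting the conjuncts: 6 clauses.

6


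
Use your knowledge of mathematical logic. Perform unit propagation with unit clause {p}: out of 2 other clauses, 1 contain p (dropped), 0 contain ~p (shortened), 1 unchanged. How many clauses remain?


Satisfied (removed): 1
Shortened (remain): 0
Unchanged (remain): 1
Remaining = 0 + 1 = 1

1


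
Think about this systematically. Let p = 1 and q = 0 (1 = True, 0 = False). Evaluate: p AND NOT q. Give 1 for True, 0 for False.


p = 1, q = 0
Operation: p AND NOT q
Evaluate: 1 AND NOT 0 = 1

1


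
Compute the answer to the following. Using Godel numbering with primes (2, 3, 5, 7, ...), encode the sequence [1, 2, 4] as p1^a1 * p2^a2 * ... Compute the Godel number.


Encode each element as an exponent of the corresponding prime:
  2^1 = 2
  3^2 = 9
  5^4 = 625
Product = 2 * 9 * 625 = 11250

11250


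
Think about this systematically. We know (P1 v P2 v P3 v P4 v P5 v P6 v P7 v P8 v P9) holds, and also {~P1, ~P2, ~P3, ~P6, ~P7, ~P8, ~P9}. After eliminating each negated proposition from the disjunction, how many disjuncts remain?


Original disjuncts (9): P1, P2, P3, P4, P5, P6, P7, P8, P9
Negated (eliminate): ~P1, ~P2, ~P3, ~P6, ~P7, ~P8, ~P9
Remaining disjuncts: P4, P5
Count = 9 - 7 = 2

2


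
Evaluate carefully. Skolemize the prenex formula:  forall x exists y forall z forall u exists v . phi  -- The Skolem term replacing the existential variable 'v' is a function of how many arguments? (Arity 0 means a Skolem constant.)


Quantifier prefix: forall x exists y forall z forall u exists v
'v' is existentially quantified at position 5.
Universal variables preceding it: x, z, u
Skolem function arity = 3

3


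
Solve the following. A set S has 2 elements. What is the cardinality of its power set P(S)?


The power set of a set with n elements has 2^n elements.
|P(S)| = 2^2 = 4

4


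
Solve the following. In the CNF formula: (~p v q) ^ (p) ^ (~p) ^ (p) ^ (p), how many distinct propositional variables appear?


Identify each variable that appears in the formula.
Variables found: p, q
Count = 2

2


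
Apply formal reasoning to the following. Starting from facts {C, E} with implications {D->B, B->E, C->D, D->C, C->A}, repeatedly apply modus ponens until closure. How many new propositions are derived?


Initial facts: {C, E}
Apply modus ponens to closure:
  C and C->D  =>  D
  C and C->A  =>  A
  D and D->B  =>  B
Final known: {A, B, C, D, E}
New propositions: {A, B, D}
Count = 3

3


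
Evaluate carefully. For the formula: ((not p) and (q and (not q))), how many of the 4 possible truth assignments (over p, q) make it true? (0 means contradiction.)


Check all 4 assignments:
p=0, q=0: 0
p=0, q=1: 0
p=1, q=0: 0
p=1, q=1: 0
Count of True = 0

0


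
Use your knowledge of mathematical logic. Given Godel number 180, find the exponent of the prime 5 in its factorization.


Factorize 180 by dividing by 5 repeatedly.
Division steps: 5 divides 180 exactly 1 time(s).
Exponent of 5 = 1

1
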